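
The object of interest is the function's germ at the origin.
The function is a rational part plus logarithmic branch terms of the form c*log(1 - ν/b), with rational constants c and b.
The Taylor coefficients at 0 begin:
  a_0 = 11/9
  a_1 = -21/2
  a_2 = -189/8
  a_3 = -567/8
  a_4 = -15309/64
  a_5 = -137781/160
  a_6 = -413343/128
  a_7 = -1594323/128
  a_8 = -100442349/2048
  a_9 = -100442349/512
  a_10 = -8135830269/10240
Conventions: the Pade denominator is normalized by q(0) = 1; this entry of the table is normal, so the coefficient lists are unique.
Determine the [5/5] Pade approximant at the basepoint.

The Pade approximant has numerator coefficients [11/9, -97/4, 299/2, -11853/32, 157707/448, -779301/8960]; denominator coefficients [1, -45/4, 45, -1215/16, 10935/224, -6561/896].

Taylor coefficients needed (read off): a_0 = 11/9, a_1 = -21/2, a_2 = -189/8, a_3 = -567/8, a_4 = -15309/64, a_5 = -137781/160, a_6 = -413343/128, a_7 = -1594323/128, a_8 = -100442349/2048, a_9 = -100442349/512, a_10 = -8135830269/10240.
Write the denominator as Q(ν) = 1 + q1*ν + q2*ν^2 + q3*ν^3 + q4*ν^4 + q5*ν^5. Requiring Q*f - P = O(ν^11) with deg P <= 5 kills the coefficients of ν^6..ν^10 in Q*f:
  ν^6: a_6 + q1*a_5 + q2*a_4 + q3*a_3 + q4*a_2 + q5*a_1 = 0, i.e. -413343/128 + (-137781/160)*q1 + (-15309/64)*q2 + (-567/8)*q3 + (-189/8)*q4 + (-21/2)*q5 = 0.
  ν^7: a_7 + q1*a_6 + q2*a_5 + q3*a_4 + q4*a_3 + q5*a_2 = 0, i.e. -1594323/128 + (-413343/128)*q1 + (-137781/160)*q2 + (-15309/64)*q3 + (-567/8)*q4 + (-189/8)*q5 = 0.
  ν^8: a_8 + q1*a_7 + q2*a_6 + q3*a_5 + q4*a_4 + q5*a_3 = 0, i.e. -100442349/2048 + (-1594323/128)*q1 + (-413343/128)*q2 + (-137781/160)*q3 + (-15309/64)*q4 + (-567/8)*q5 = 0.
  ν^9: a_9 + q1*a_8 + q2*a_7 + q3*a_6 + q4*a_5 + q5*a_4 = 0, i.e. -100442349/512 + (-100442349/2048)*q1 + (-1594323/128)*q2 + (-413343/128)*q3 + (-137781/160)*q4 + (-15309/64)*q5 = 0.
  ν^10: a_10 + q1*a_9 + q2*a_8 + q3*a_7 + q4*a_6 + q5*a_5 = 0, i.e. -8135830269/10240 + (-100442349/512)*q1 + (-100442349/2048)*q2 + (-1594323/128)*q3 + (-413343/128)*q4 + (-137781/160)*q5 = 0.
Solving this linear system: q1 = -45/4, q2 = 45, q3 = -1215/16, q4 = 10935/224, q5 = -6561/896.
The numerator is Q*f truncated at degree 5: P0 = a_0 = 11/9; P1 = a_1 + q1*a_0 = -97/4; P2 = a_2 + q1*a_1 + q2*a_0 = 299/2; P3 = a_3 + q1*a_2 + q2*a_1 + q3*a_0 = -11853/32; P4 = a_4 + q1*a_3 + q2*a_2 + q3*a_1 + q4*a_0 = 157707/448; P5 = a_5 + q1*a_4 + q2*a_3 + q3*a_2 + q4*a_1 + q5*a_0 = -779301/8960.


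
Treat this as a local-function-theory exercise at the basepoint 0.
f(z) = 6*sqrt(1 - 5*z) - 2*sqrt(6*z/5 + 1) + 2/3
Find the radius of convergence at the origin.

The radius of convergence is 1/5.

Branch term (6)*sqrt(1 - z/(1/5)): its argument vanishes at z = 1/5, a square-root branch point, modulus 1/5.
Branch term (-2)*sqrt(1 - z/(-5/6)): its argument vanishes at z = -5/6, a square-root branch point, modulus 5/6.
The radius of convergence is the smallest modulus among the singular points: 1/5.


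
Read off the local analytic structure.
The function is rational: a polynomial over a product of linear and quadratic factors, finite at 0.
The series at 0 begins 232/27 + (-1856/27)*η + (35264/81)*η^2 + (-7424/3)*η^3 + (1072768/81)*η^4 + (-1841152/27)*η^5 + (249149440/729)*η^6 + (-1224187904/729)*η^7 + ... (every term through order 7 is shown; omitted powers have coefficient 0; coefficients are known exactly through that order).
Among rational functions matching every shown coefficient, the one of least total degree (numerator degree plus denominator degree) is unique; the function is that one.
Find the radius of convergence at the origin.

No rational of total degree below 4 reproduces all 8 coefficients; solving the [0/4] Pade equations on them gives f(η) = 29/(6*(η**2 - 3*η - 3/4)**2), whose expansion matches every shown term.
Denominator factor (η**2 - 3*η - 3/4)^2: discriminant 12, real irrational roots 3/2 + sqrt(3) and 3/2 - sqrt(3); poles of order 2, moduli 3/2 + sqrt(3) and -3/2 + sqrt(3).
The radius of convergence is the smallest modulus among the singular points: -3/2 + sqrt(3).

The radius of convergence is -3/2 + sqrt(3).


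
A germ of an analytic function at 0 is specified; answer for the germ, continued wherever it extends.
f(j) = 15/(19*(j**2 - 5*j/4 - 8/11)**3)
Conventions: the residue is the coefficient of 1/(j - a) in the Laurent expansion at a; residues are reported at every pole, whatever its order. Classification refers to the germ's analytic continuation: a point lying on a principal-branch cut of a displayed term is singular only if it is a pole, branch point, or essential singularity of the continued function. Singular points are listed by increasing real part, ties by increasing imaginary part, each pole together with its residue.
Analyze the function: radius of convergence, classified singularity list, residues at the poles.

Radius of convergence at 0: -5/8 + (1/88)*sqrt(8657).
At 5/8 - (1/88)*sqrt(8657): a pole of order 3; residue -(11151360/9261424657)*sqrt(8657).
At 5/8 + (1/88)*sqrt(8657): a pole of order 3; residue (11151360/9261424657)*sqrt(8657).

Denominator factor (j**2 - 5*j/4 - 8/11)^3: discriminant 787/176, real irrational roots 5/8 + (1/88)*sqrt(8657) and 5/8 - (1/88)*sqrt(8657); poles of order 3, moduli 5/8 + (1/88)*sqrt(8657) and -5/8 + (1/88)*sqrt(8657).
The radius of convergence is the smallest modulus among the singular points: -5/8 + (1/88)*sqrt(8657).
The factor j**2 - 5*j/4 - 8/11 splits as (j - a)(j - a') with a = 5/8 - (1/88)*sqrt(8657), a' = 5/8 + (1/88)*sqrt(8657). At the order-3 pole a set g(j) = (j - a)^3*f(j) = [15/19] / (j - a')^3.
Order-3 pole: residue = g''(a)/2; g''(5/8 - (1/88)*sqrt(8657)) = -(22302720/9261424657)*sqrt(8657), so the residue is -(11151360/9261424657)*sqrt(8657).
The factor j**2 - 5*j/4 - 8/11 splits as (j - a)(j - a') with a = 5/8 + (1/88)*sqrt(8657), a' = 5/8 - (1/88)*sqrt(8657). At the order-3 pole a set g(j) = (j - a)^3*f(j) = [15/19] / (j - a')^3.
Order-3 pole: residue = g''(a)/2; g''(5/8 + (1/88)*sqrt(8657)) = (22302720/9261424657)*sqrt(8657), so the residue is (11151360/9261424657)*sqrt(8657).
List the singular points by increasing real part (a conjugate pair: the negative imaginary part first).


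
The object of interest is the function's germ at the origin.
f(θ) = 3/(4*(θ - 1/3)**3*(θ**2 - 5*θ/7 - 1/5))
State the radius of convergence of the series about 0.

Denominator factor (θ - 1/3)^3: pole of order 3 at 1/3, modulus 1/3.
Denominator factor (θ**2 - 5*θ/7 - 1/5): discriminant 321/245, real irrational roots 5/14 + (1/70)*sqrt(1605) and 5/14 - (1/70)*sqrt(1605); poles of order 1, moduli 5/14 + (1/70)*sqrt(1605) and -5/14 + (1/70)*sqrt(1605).
The radius of convergence is the smallest modulus among the singular points: -5/14 + (1/70)*sqrt(1605).

The radius of convergence is -5/14 + (1/70)*sqrt(1605).


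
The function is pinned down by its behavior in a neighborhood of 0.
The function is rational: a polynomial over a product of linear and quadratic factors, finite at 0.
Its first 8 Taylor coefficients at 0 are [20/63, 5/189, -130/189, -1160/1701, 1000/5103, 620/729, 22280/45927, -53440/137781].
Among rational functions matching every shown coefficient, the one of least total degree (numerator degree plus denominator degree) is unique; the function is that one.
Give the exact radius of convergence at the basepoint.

The radius of convergence is (1/2)*sqrt(6).

No rational of total degree below 6 reproduces all 8 coefficients; solving the [2/4] Pade equations on them gives f(h) = (-5*h**2/14 - 25*h/28 + 5/7)/(h**2 - h + 3/2)**2, whose expansion matches every shown term.
Denominator factor (h**2 - h + 3/2)^2: discriminant -5, complex-conjugate roots (1/2) + ((1/2)*sqrt(5))*i and (1/2) - ((1/2)*sqrt(5))*i; poles of order 2, moduli (1/2)*sqrt(6) and (1/2)*sqrt(6).
The radius of convergence is the smallest modulus among the singular points: (1/2)*sqrt(6).


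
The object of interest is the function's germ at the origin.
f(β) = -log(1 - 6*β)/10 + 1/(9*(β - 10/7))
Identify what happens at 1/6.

The term (-1/10)*log(1 - β/(1/6)) has argument 1 - 1/6/(1/6) = 0 at 1/6: a logarithmic (infinitely-sheeted) branch point; the remaining terms are analytic or single-valued there.

The point is a logarithmic branch point.


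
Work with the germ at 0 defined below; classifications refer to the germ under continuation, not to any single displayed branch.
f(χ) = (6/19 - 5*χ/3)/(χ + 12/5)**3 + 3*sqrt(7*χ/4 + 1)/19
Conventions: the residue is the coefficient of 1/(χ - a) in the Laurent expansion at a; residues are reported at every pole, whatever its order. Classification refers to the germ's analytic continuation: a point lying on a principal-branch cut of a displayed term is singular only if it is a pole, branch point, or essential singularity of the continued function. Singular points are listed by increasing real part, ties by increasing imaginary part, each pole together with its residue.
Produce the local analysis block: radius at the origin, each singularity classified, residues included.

Radius of convergence at 0: 4/7.
At -12/5: a pole of order 3; residue 0.
At -4/7: an algebraic (square-root) branch point.

Denominator factor (χ + 12/5)^3: pole of order 3 at -12/5, modulus 12/5.
Branch term (3/19)*sqrt(1 - χ/(-4/7)): its argument vanishes at χ = -4/7, a square-root branch point, modulus 4/7.
The radius of convergence is the smallest modulus among the singular points: 4/7.
The branch term is analytic at -12/5 and contributes nothing to the residue; only the rational part matters.
At the order-3 pole -12/5 set g(χ) = (χ - (-12/5))^3*(rational part) = 6/19 - 5*χ/3.
Order-3 pole: residue = g''(a)/2; g''(-12/5) = 0, so the residue is 0.
List the singular points by increasing real part (a conjugate pair: the negative imaginary part first).


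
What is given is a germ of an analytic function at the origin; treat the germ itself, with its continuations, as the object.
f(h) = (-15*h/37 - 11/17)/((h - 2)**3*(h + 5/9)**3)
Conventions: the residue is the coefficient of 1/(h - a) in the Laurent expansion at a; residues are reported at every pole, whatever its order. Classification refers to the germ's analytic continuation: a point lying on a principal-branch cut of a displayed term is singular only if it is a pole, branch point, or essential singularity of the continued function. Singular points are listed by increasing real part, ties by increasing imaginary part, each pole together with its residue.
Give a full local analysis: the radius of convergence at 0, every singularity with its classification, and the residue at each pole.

Denominator factor (h - 2)^3: pole of order 3 at 2, modulus 2.
Denominator factor (h + 5/9)^3: pole of order 3 at -5/9, modulus 5/9.
The radius of convergence is the smallest modulus among the singular points: 5/9.
At the order-3 pole -5/9 set g(h) = (h - (-5/9))^3*f(h) = (-15*h/37 - 11/17)/(h - 2)**3.
Order-3 pole: residue = g''(a)/2; g''(-5/9) = 418893606/4048459747, so the residue is 209446803/4048459747.
At the order-3 pole 2 set g(h) = (h - (2))^3*f(h) = (-15*h/37 - 11/17)/(h + 5/9)**3.
Order-3 pole: residue = g''(a)/2; g''(2) = -418893606/4048459747, so the residue is -209446803/4048459747.
List the singular points by increasing real part (a conjugate pair: the negative imaginary part first).

Radius of convergence at 0: 5/9.
At -5/9: a pole of order 3; residue 209446803/4048459747.
At 2: a pole of order 3; residue -209446803/4048459747.


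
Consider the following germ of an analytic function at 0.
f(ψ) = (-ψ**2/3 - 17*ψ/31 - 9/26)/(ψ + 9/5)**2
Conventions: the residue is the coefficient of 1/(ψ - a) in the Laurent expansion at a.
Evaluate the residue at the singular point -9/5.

The residue is 101/155.

At the order-2 pole -9/5 set g(ψ) = (ψ - (-9/5))^2*f(ψ) = -ψ**2/3 - 17*ψ/31 - 9/26.
Order-2 pole: residue = g'(a); g'(-9/5) = 101/155, so the residue is 101/155.


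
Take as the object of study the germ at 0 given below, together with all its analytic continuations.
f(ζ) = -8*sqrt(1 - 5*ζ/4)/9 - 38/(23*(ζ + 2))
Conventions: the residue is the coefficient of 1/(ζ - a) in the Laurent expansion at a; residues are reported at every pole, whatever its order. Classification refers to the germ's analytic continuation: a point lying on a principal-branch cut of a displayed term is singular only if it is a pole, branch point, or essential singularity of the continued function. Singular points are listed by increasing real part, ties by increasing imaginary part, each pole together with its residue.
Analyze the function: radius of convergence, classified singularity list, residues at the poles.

Radius of convergence at 0: 4/5.
At -2: a pole of order 1; residue -38/23.
At 4/5: an algebraic (square-root) branch point.

Denominator factor (ζ + 2): pole of order 1 at -2, modulus 2.
Branch term (-8/9)*sqrt(1 - ζ/(4/5)): its argument vanishes at ζ = 4/5, a square-root branch point, modulus 4/5.
The radius of convergence is the smallest modulus among the singular points: 4/5.
The branch term is analytic at -2 and contributes nothing to the residue; only the rational part matters.
At the order-1 pole -2 set g(ζ) = (ζ - (-2))*(rational part) = -38/23.
Simple pole: residue = g(a) at a = -2, which is -38/23.
List the singular points by increasing real part (a conjugate pair: the negative imaginary part first).


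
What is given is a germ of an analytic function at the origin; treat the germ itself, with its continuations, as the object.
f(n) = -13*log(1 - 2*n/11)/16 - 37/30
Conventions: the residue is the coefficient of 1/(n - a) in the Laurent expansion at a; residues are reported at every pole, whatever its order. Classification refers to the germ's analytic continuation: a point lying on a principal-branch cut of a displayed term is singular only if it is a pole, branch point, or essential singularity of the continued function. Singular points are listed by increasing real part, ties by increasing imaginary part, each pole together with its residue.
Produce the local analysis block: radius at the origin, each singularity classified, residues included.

Radius of convergence at 0: 11/2.
At 11/2: a logarithmic branch point.

Branch term (-13/16)*log(1 - n/(11/2)): its argument vanishes at n = 11/2, a logarithmic branch point, modulus 11/2.
The radius of convergence is the smallest modulus among the singular points: 11/2.


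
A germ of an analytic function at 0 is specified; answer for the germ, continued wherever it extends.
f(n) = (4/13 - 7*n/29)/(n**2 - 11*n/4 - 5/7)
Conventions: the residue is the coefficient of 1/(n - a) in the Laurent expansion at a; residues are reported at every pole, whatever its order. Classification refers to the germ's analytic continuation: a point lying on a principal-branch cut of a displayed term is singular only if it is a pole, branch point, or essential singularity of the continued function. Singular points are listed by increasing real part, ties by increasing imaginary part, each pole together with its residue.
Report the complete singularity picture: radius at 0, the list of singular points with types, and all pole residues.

Radius of convergence at 0: -11/8 + (1/56)*sqrt(8169).
At 11/8 - (1/56)*sqrt(8169): a pole of order 1; residue -7/58 + (73/879918)*sqrt(8169).
At 11/8 + (1/56)*sqrt(8169): a pole of order 1; residue -7/58 - (73/879918)*sqrt(8169).

Denominator factor (n**2 - 11*n/4 - 5/7): discriminant 1167/112, real irrational roots 11/8 + (1/56)*sqrt(8169) and 11/8 - (1/56)*sqrt(8169); poles of order 1, moduli 11/8 + (1/56)*sqrt(8169) and -11/8 + (1/56)*sqrt(8169).
The radius of convergence is the smallest modulus among the singular points: -11/8 + (1/56)*sqrt(8169).
The factor n**2 - 11*n/4 - 5/7 splits as (n - a)(n - a') with a = 11/8 - (1/56)*sqrt(8169), a' = 11/8 + (1/56)*sqrt(8169). At the order-1 pole a set g(n) = (n - a)*f(n) = [4/13 - 7*n/29] / (n - a').
Simple pole: residue = g(a) at a = 11/8 - (1/56)*sqrt(8169), which is -7/58 + (73/879918)*sqrt(8169).
The factor n**2 - 11*n/4 - 5/7 splits as (n - a)(n - a') with a = 11/8 + (1/56)*sqrt(8169), a' = 11/8 - (1/56)*sqrt(8169). At the order-1 pole a set g(n) = (n - a)*f(n) = [4/13 - 7*n/29] / (n - a').
Simple pole: residue = g(a) at a = 11/8 + (1/56)*sqrt(8169), which is -7/58 - (73/879918)*sqrt(8169).
List the singular points by increasing real part (a conjugate pair: the negative imaginary part first).


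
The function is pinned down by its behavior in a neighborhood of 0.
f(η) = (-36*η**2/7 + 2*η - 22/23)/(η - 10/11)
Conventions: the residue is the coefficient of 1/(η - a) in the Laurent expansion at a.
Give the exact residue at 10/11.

The residue is -66014/19481.

At the order-1 pole 10/11 set g(η) = (η - (10/11))*f(η) = -36*η**2/7 + 2*η - 22/23.
Simple pole: residue = g(a) at a = 10/11, which is -66014/19481.


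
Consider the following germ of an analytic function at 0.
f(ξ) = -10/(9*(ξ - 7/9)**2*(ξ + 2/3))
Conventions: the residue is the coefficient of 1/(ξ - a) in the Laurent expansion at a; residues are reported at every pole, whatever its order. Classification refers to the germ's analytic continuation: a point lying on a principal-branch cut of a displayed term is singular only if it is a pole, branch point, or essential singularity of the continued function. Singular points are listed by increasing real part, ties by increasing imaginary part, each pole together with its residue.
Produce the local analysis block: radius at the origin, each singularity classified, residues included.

Denominator factor (ξ - 7/9)^2: pole of order 2 at 7/9, modulus 7/9.
Denominator factor (ξ + 2/3): pole of order 1 at -2/3, modulus 2/3.
The radius of convergence is the smallest modulus among the singular points: 2/3.
At the order-1 pole -2/3 set g(ξ) = (ξ - (-2/3))*f(ξ) = -10/(9*(ξ - 7/9)**2).
Simple pole: residue = g(a) at a = -2/3, which is -90/169.
At the order-2 pole 7/9 set g(ξ) = (ξ - (7/9))^2*f(ξ) = -10/(9*(ξ + 2/3)).
Order-2 pole: residue = g'(a); g'(7/9) = 90/169, so the residue is 90/169.
List the singular points by increasing real part (a conjugate pair: the negative imaginary part first).

Radius of convergence at 0: 2/3.
At -2/3: a pole of order 1; residue -90/169.
At 7/9: a pole of order 2; residue 90/169.


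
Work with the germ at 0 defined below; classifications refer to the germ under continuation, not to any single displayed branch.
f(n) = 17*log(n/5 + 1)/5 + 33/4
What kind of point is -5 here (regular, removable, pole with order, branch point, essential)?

The term (17/5)*log(1 - n/(-5)) has argument 1 - -5/(-5) = 0 at -5: a logarithmic (infinitely-sheeted) branch point; the remaining terms are analytic or single-valued there.

The point is a logarithmic branch point.


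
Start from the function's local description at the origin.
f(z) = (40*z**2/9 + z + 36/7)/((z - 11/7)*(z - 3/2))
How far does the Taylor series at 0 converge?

Denominator factor (z - 3/2): pole of order 1 at 3/2, modulus 3/2.
Denominator factor (z - 11/7): pole of order 1 at 11/7, modulus 11/7.
The radius of convergence is the smallest modulus among the singular points: 3/2.

The radius of convergence is 3/2.


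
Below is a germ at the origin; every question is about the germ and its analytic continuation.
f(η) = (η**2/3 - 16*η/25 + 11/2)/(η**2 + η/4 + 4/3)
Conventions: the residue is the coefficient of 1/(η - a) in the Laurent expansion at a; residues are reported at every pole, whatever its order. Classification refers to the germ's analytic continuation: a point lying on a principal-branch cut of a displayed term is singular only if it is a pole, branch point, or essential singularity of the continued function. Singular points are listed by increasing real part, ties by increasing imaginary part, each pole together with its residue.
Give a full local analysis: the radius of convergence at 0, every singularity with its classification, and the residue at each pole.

Denominator factor (η**2 + η/4 + 4/3): discriminant -253/48, complex-conjugate roots (-1/8) + ((1/24)*sqrt(759))*i and (-1/8) - ((1/24)*sqrt(759))*i; poles of order 1, moduli (2/3)*sqrt(3) and (2/3)*sqrt(3).
The radius of convergence is the smallest modulus among the singular points: (2/3)*sqrt(3).
The factor η**2 + η/4 + 4/3 splits as (η - a)(η - a') with a = (-1/8) - ((1/24)*sqrt(759))*i, a' = (-1/8) + ((1/24)*sqrt(759))*i. At the order-1 pole a set g(η) = (η - a)*f(η) = [η**2/3 - 16*η/25 + 11/2] / (η - a').
Simple pole: residue = g(a) at a = (-1/8) - ((1/24)*sqrt(759))*i, which is (-217/600) + ((37051/455400)*sqrt(759))*i.
The factor η**2 + η/4 + 4/3 splits as (η - a)(η - a') with a = (-1/8) + ((1/24)*sqrt(759))*i, a' = (-1/8) - ((1/24)*sqrt(759))*i. At the order-1 pole a set g(η) = (η - a)*f(η) = [η**2/3 - 16*η/25 + 11/2] / (η - a').
Simple pole: residue = g(a) at a = (-1/8) + ((1/24)*sqrt(759))*i, which is (-217/600) - ((37051/455400)*sqrt(759))*i.
List the singular points by increasing real part (a conjugate pair: the negative imaginary part first).

Radius of convergence at 0: (2/3)*sqrt(3).
At (-1/8) - ((1/24)*sqrt(759))*i: a pole of order 1; residue (-217/600) + ((37051/455400)*sqrt(759))*i.
At (-1/8) + ((1/24)*sqrt(759))*i: a pole of order 1; residue (-217/600) - ((37051/455400)*sqrt(759))*i.


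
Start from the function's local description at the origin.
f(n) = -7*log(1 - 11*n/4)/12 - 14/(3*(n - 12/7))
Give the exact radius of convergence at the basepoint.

Denominator factor (n - 12/7): pole of order 1 at 12/7, modulus 12/7.
Branch term (-7/12)*log(1 - n/(4/11)): its argument vanishes at n = 4/11, a logarithmic branch point, modulus 4/11.
The radius of convergence is the smallest modulus among the singular points: 4/11.

The radius of convergence is 4/11.


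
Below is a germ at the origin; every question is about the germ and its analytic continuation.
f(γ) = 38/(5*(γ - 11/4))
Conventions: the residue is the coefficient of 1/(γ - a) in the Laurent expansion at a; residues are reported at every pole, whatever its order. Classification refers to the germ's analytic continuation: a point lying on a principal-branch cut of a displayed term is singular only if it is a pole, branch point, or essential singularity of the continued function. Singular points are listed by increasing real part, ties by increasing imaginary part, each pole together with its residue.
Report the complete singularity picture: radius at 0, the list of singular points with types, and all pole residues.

Radius of convergence at 0: 11/4.
At 11/4: a pole of order 1; residue 38/5.

Denominator factor (γ - 11/4): pole of order 1 at 11/4, modulus 11/4.
The radius of convergence is the smallest modulus among the singular points: 11/4.
At the order-1 pole 11/4 set g(γ) = (γ - (11/4))*f(γ) = 38/5.
Simple pole: residue = g(a) at a = 11/4, which is 38/5.


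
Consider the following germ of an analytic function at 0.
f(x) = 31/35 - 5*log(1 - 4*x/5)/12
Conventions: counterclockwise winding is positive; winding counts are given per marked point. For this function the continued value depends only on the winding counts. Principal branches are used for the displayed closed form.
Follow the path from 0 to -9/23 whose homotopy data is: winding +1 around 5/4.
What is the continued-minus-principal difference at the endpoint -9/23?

The rational part is single-valued and drops out of the difference; each branch term changes only by its own monodromy.
(-5/12)*log(1 - x/(5/4)): each positive loop around 5/4 adds 2*pi*i to the log, so winding +1 contributes (-5/12)*(1)*2*pi*i = -(5/6)*pi*i.
Summing the contributions at x = -9/23 gives -(5/6)*pi*i.

Continued minus principal equals -(5/6)*pi*i.


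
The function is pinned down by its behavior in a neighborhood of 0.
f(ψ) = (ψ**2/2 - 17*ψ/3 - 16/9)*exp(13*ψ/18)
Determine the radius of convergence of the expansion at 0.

The radius of convergence is infinite.

The factor exp(13*ψ/18) is entire and contributes no finite singular point.
The polynomial part has no poles.
No finite singular points: the Taylor series at 0 converges everywhere.


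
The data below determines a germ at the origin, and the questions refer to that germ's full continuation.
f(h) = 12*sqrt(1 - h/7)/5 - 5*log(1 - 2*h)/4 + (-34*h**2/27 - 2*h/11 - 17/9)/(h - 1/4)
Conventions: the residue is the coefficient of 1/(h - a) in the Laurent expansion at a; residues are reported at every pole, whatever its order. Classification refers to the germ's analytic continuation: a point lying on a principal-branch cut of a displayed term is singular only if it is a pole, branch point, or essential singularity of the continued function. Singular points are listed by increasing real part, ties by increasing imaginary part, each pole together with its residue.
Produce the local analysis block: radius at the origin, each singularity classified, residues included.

Denominator factor (h - 1/4): pole of order 1 at 1/4, modulus 1/4.
Branch term (-5/4)*log(1 - h/(1/2)): its argument vanishes at h = 1/2, a logarithmic branch point, modulus 1/2.
Branch term (12/5)*sqrt(1 - h/(7)): its argument vanishes at h = 7, a square-root branch point, modulus 7.
The radius of convergence is the smallest modulus among the singular points: 1/4.
The branch terms are analytic at 1/4 and contribute nothing to the residue; only the rational part matters.
At the order-1 pole 1/4 set g(h) = (h - (1/4))*(rational part) = -34*h**2/27 - 2*h/11 - 17/9.
Simple pole: residue = g(a) at a = 1/4, which is -4783/2376.
List the singular points by increasing real part (a conjugate pair: the negative imaginary part first).

Radius of convergence at 0: 1/4.
At 1/4: a pole of order 1; residue -4783/2376.
At 1/2: a logarithmic branch point.
At 7: an algebraic (square-root) branch point.


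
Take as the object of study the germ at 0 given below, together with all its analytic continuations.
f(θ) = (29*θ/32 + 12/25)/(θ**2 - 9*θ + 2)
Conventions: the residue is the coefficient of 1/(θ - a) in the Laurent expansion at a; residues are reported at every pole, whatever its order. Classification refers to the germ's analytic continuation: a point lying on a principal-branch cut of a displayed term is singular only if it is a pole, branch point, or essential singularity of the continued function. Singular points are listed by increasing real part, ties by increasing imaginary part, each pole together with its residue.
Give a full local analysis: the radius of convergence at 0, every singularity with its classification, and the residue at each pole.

Radius of convergence at 0: 9/2 - (1/2)*sqrt(73).
At 9/2 - (1/2)*sqrt(73): a pole of order 1; residue 29/64 - (7293/116800)*sqrt(73).
At 9/2 + (1/2)*sqrt(73): a pole of order 1; residue 29/64 + (7293/116800)*sqrt(73).

Denominator factor (θ**2 - 9*θ + 2): discriminant 73, real irrational roots 9/2 + (1/2)*sqrt(73) and 9/2 - (1/2)*sqrt(73); poles of order 1, moduli 9/2 + (1/2)*sqrt(73) and 9/2 - (1/2)*sqrt(73).
The radius of convergence is the smallest modulus among the singular points: 9/2 - (1/2)*sqrt(73).
The factor θ**2 - 9*θ + 2 splits as (θ - a)(θ - a') with a = 9/2 - (1/2)*sqrt(73), a' = 9/2 + (1/2)*sqrt(73). At the order-1 pole a set g(θ) = (θ - a)*f(θ) = [29*θ/32 + 12/25] / (θ - a').
Simple pole: residue = g(a) at a = 9/2 - (1/2)*sqrt(73), which is 29/64 - (7293/116800)*sqrt(73).
The factor θ**2 - 9*θ + 2 splits as (θ - a)(θ - a') with a = 9/2 + (1/2)*sqrt(73), a' = 9/2 - (1/2)*sqrt(73). At the order-1 pole a set g(θ) = (θ - a)*f(θ) = [29*θ/32 + 12/25] / (θ - a').
Simple pole: residue = g(a) at a = 9/2 + (1/2)*sqrt(73), which is 29/64 + (7293/116800)*sqrt(73).
List the singular points by increasing real part (a conjugate pair: the negative imaginary part first).


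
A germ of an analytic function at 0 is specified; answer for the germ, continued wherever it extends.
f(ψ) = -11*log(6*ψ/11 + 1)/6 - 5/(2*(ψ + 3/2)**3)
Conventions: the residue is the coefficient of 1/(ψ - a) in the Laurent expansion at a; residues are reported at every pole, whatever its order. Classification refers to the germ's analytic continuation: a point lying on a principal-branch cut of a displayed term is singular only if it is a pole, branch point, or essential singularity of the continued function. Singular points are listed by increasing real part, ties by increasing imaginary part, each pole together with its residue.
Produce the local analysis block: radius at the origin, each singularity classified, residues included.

Radius of convergence at 0: 3/2.
At -11/6: a logarithmic branch point.
At -3/2: a pole of order 3; residue 0.

Denominator factor (ψ + 3/2)^3: pole of order 3 at -3/2, modulus 3/2.
Branch term (-11/6)*log(1 - ψ/(-11/6)): its argument vanishes at ψ = -11/6, a logarithmic branch point, modulus 11/6.
The radius of convergence is the smallest modulus among the singular points: 3/2.
The branch term is analytic at -3/2 and contributes nothing to the residue; only the rational part matters.
At the order-3 pole -3/2 set g(ψ) = (ψ - (-3/2))^3*(rational part) = -5/2.
Order-3 pole: residue = g''(a)/2; g''(-3/2) = 0, so the residue is 0.
List the singular points by increasing real part (a conjugate pair: the negative imaginary part first).


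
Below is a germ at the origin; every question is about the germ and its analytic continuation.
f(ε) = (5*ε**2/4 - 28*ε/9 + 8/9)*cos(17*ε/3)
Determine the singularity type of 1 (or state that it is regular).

The point is a regular point.

There is no denominator, hence no pole anywhere.
The factor cos(17*ε/3) is entire.
So the germ continues analytically to 1.


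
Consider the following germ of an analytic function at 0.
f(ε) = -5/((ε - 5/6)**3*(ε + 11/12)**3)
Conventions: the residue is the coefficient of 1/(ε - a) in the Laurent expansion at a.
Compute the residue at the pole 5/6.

The residue is -30720/16807.

At the order-3 pole 5/6 set g(ε) = (ε - (5/6))^3*f(ε) = -5/(ε + 11/12)**3.
Order-3 pole: residue = g''(a)/2; g''(5/6) = -61440/16807, so the residue is -30720/16807.


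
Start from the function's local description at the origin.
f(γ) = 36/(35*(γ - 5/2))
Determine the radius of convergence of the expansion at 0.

The radius of convergence is 5/2.

Denominator factor (γ - 5/2): pole of order 1 at 5/2, modulus 5/2.
The radius of convergence is the smallest modulus among the singular points: 5/2.


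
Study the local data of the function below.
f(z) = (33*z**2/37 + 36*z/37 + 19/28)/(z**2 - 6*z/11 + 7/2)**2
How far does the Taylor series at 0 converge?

The radius of convergence is (1/2)*sqrt(14).

Denominator factor (z**2 - 6*z/11 + 7/2)^2: discriminant -1658/121, complex-conjugate roots (3/11) + ((1/22)*sqrt(1658))*i and (3/11) - ((1/22)*sqrt(1658))*i; poles of order 2, moduli (1/2)*sqrt(14) and (1/2)*sqrt(14).
The radius of convergence is the smallest modulus among the singular points: (1/2)*sqrt(14).


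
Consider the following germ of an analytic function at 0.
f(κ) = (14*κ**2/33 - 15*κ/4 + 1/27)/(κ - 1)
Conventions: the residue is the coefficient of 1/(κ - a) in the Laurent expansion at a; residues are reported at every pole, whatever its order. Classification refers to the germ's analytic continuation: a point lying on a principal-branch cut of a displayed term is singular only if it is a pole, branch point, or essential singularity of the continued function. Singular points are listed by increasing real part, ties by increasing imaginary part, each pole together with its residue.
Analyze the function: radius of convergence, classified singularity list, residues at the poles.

Denominator factor (κ - 1): pole of order 1 at 1, modulus 1.
The radius of convergence is the smallest modulus among the singular points: 1.
At the order-1 pole 1 set g(κ) = (κ - (1))*f(κ) = 14*κ**2/33 - 15*κ/4 + 1/27.
Simple pole: residue = g(a) at a = 1, which is -3907/1188.

Radius of convergence at 0: 1.
At 1: a pole of order 1; residue -3907/1188.


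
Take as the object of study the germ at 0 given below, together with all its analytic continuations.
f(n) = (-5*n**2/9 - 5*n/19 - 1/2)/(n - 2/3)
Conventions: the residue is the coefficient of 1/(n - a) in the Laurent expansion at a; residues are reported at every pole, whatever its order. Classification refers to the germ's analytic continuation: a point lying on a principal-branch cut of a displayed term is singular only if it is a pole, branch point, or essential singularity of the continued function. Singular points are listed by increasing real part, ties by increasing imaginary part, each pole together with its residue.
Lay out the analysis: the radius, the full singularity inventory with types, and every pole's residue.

Denominator factor (n - 2/3): pole of order 1 at 2/3, modulus 2/3.
The radius of convergence is the smallest modulus among the singular points: 2/3.
At the order-1 pole 2/3 set g(n) = (n - (2/3))*f(n) = -5*n**2/9 - 5*n/19 - 1/2.
Simple pole: residue = g(a) at a = 2/3, which is -2839/3078.

Radius of convergence at 0: 2/3.
At 2/3: a pole of order 1; residue -2839/3078.


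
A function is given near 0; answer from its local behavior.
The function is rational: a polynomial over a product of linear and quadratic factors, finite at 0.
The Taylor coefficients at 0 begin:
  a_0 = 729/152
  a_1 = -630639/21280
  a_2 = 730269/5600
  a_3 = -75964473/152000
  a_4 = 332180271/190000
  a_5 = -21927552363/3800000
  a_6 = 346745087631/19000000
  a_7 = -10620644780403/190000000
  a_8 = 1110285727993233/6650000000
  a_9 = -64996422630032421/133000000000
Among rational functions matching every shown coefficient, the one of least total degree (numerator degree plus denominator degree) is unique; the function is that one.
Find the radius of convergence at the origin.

The radius of convergence is -3/5 + (1/15)*sqrt(231).

No rational of total degree below 8 reproduces all 10 coefficients; solving the [2/6] Pade equations on them gives f(σ) = (34*σ**2/25 + 31*σ/28 - 27/19)/(σ**2 - 6*σ/5 - 2/3)**3, whose expansion matches every shown term.
Denominator factor (σ**2 - 6*σ/5 - 2/3)^3: discriminant 308/75, real irrational roots 3/5 + (1/15)*sqrt(231) and 3/5 - (1/15)*sqrt(231); poles of order 3, moduli 3/5 + (1/15)*sqrt(231) and -3/5 + (1/15)*sqrt(231).
The radius of convergence is the smallest modulus among the singular points: -3/5 + (1/15)*sqrt(231).


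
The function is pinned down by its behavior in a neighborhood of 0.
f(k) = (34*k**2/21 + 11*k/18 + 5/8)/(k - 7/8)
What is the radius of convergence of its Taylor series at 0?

The radius of convergence is 7/8.

Denominator factor (k - 7/8): pole of order 1 at 7/8, modulus 7/8.
The radius of convergence is the smallest modulus among the singular points: 7/8.


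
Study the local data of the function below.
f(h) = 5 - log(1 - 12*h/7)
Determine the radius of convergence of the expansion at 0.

Branch term (-1)*log(1 - h/(7/12)): its argument vanishes at h = 7/12, a logarithmic branch point, modulus 7/12.
The radius of convergence is the smallest modulus among the singular points: 7/12.

The radius of convergence is 7/12.


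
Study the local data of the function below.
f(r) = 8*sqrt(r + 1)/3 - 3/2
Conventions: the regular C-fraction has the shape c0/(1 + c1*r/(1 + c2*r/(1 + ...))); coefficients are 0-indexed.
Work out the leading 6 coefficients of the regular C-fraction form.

Taylor coefficients (expand at 0): a_0 = 7/6, a_1 = 4/3, a_2 = -1/3, a_3 = 1/6, a_4 = -5/48, a_5 = 7/96.
c0 = a_0 = 7/6. Peel one level at a time: if S = 1 + c*r/S' with S'(0) = 1, then c is the r-coefficient of S and S' = c*r/(S - 1).
S_1 = c0/f = 1 + (-8/7)*r + (78/49)*r^2 + ...; c1 = -8/7.
S_2 = c1*r/(S_1 - 1) = 1 + (39/28)*r + (-1/16)*r^2 + ...; c2 = 39/28.
S_3 = c2*r/(S_2 - 1) = 1 + (7/156)*r + (-497/24336)*r^2 + ...; c3 = 7/156.
S_4 = c3*r/(S_3 - 1) = 1 + (71/156)*r + (-1/16)*r^2 + ...; c4 = 71/156.
S_5 = c4*r/(S_4 - 1) = 1 + (39/284)*r + ...; c5 = 39/284.

The regular C-fraction coefficients are [7/6, -8/7, 39/28, 7/156, 71/156, 39/284].


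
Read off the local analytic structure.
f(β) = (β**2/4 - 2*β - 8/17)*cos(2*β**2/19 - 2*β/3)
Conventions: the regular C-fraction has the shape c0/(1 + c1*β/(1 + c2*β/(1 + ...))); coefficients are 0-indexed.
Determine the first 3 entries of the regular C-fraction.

The regular C-fraction coefficients are [-8/17, -17/4, 5419/1224].

Taylor coefficients (expand at 0): a_0 = -8/17, a_1 = -2, a_2 = 217/612.
c0 = a_0 = -8/17. Peel one level at a time: if S = 1 + c*β/S' with S'(0) = 1, then c is the β-coefficient of S and S' = c*β/(S - 1).
S_1 = c0/f = 1 + (-17/4)*β + (5419/288)*β^2 + ...; c1 = -17/4.
S_2 = c1*β/(S_1 - 1) = 1 + (5419/1224)*β + ...; c2 = 5419/1224.


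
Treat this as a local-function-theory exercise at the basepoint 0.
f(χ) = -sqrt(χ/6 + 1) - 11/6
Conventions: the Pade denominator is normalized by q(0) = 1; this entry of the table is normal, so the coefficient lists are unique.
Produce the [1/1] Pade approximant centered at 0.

The Pade approximant has numerator coefficients [-17/6, -29/144]; denominator coefficients [1, 1/24].

Taylor coefficients needed (expand at 0): a_0 = -17/6, a_1 = -1/12, a_2 = 1/288.
Write the denominator as Q(χ) = 1 + q1*χ. Requiring Q*f - P = O(χ^3) with deg P <= 1 kills the coefficients of χ^2..χ^2 in Q*f:
  χ^2: a_2 + q1*a_1 = 0, i.e. 1/288 + (-1/12)*q1 = 0.
Solving this linear system: q1 = 1/24.
The numerator is Q*f truncated at degree 1: P0 = a_0 = -17/6; P1 = a_1 + q1*a_0 = -29/144.


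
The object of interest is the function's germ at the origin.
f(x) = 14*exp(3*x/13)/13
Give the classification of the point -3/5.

The point is a regular point.

There is no denominator, hence no pole anywhere.
The factor exp(3*x/13) is entire.
So the germ continues analytically to -3/5.


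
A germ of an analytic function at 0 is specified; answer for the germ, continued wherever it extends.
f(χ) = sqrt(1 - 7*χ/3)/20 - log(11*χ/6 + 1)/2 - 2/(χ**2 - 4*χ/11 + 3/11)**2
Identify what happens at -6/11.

The point is a logarithmic branch point.

The term (-1/2)*log(1 - χ/(-6/11)) has argument 1 - -6/11/(-6/11) = 0 at -6/11: a logarithmic (infinitely-sheeted) branch point; the remaining terms are analytic or single-valued there.


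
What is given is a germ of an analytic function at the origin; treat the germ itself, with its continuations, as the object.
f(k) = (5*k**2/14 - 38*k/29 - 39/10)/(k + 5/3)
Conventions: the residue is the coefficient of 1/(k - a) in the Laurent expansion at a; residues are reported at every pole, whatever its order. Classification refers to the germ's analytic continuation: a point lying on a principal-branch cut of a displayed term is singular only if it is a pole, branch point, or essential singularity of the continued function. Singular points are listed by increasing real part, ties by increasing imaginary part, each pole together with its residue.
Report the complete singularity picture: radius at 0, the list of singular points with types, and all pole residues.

Denominator factor (k + 5/3): pole of order 1 at -5/3, modulus 5/3.
The radius of convergence is the smallest modulus among the singular points: 5/3.
At the order-1 pole -5/3 set g(k) = (k - (-5/3))*f(k) = 5*k**2/14 - 38*k/29 - 39/10.
Simple pole: residue = g(a) at a = -5/3, which is -6614/9135.

Radius of convergence at 0: 5/3.
At -5/3: a pole of order 1; residue -6614/9135.


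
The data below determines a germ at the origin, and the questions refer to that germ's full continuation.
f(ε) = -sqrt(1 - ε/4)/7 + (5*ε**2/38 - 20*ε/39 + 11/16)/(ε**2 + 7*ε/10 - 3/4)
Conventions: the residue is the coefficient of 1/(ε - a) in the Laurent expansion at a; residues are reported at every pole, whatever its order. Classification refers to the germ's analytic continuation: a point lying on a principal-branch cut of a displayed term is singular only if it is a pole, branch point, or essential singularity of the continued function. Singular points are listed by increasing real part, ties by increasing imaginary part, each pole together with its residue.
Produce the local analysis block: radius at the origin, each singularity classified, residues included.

Radius of convergence at 0: -7/20 + (1/20)*sqrt(349).
At -7/20 - (1/20)*sqrt(349): a pole of order 1; residue -1793/5928 - (14789/517218)*sqrt(349).
At -7/20 + (1/20)*sqrt(349): a pole of order 1; residue -1793/5928 + (14789/517218)*sqrt(349).
At 4: an algebraic (square-root) branch point.

Denominator factor (ε**2 + 7*ε/10 - 3/4): discriminant 349/100, real irrational roots -7/20 + (1/20)*sqrt(349) and -7/20 - (1/20)*sqrt(349); poles of order 1, moduli -7/20 + (1/20)*sqrt(349) and 7/20 + (1/20)*sqrt(349).
Branch term (-1/7)*sqrt(1 - ε/(4)): its argument vanishes at ε = 4, a square-root branch point, modulus 4.
The radius of convergence is the smallest modulus among the singular points: -7/20 + (1/20)*sqrt(349).
The branch term is analytic at -7/20 - (1/20)*sqrt(349) and contributes nothing to the residue; only the rational part matters.
The factor ε**2 + 7*ε/10 - 3/4 splits as (ε - a)(ε - a') with a = -7/20 - (1/20)*sqrt(349), a' = -7/20 + (1/20)*sqrt(349). At the order-1 pole a set g(ε) = (ε - a)*(rational part) = [5*ε**2/38 - 20*ε/39 + 11/16] / (ε - a').
Simple pole: residue = g(a) at a = -7/20 - (1/20)*sqrt(349), which is -1793/5928 - (14789/517218)*sqrt(349).
The branch term is analytic at -7/20 + (1/20)*sqrt(349) and contributes nothing to the residue; only the rational part matters.
The factor ε**2 + 7*ε/10 - 3/4 splits as (ε - a)(ε - a') with a = -7/20 + (1/20)*sqrt(349), a' = -7/20 - (1/20)*sqrt(349). At the order-1 pole a set g(ε) = (ε - a)*(rational part) = [5*ε**2/38 - 20*ε/39 + 11/16] / (ε - a').
Simple pole: residue = g(a) at a = -7/20 + (1/20)*sqrt(349), which is -1793/5928 + (14789/517218)*sqrt(349).
List the singular points by increasing real part (a conjugate pair: the negative imaginary part first).
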